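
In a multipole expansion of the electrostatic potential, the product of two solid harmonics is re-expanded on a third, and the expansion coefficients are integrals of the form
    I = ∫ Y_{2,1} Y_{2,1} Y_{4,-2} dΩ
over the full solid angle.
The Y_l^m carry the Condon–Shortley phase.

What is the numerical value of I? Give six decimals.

0.254875

Checks pass: Σm=0; 8 even; l₃=4∈[0,4].
(2·2+1)(2·2+1)(2·4+1) = 225
Δ: 0! 4! 4! / 9! → 1/630
sum: t=0:+1/16 = 1/16
3j²(2 2 4; 0 0 0) = Δ·Π!·Σ² = 2/35  (sign +1)
sum: t=0:+1/36 = 1/36
3j²(2 2 4; 1 1 -2) = Δ·Π!·Σ² = 4/63  (sign +1)
combine: 4πI² = 225·2/35·4/63 = 40/49
take √, sign +1: I = 0.25487487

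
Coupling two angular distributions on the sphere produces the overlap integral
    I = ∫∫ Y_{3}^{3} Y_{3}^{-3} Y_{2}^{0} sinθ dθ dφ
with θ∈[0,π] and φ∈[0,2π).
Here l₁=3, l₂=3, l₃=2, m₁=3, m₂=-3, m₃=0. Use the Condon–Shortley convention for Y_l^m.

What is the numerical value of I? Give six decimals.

Rules hold: Σm=0, L=8 even, 0≤2≤6.
N = 7·7·5 = 245
Δ = 4!·2!·2!/9! = 1/3780
Racah Σ t=1..3: t=1:−1/24 t=2:+1/4 t=3:−1/24 = 1/6
⇒ 3j(3 3 2; 0 0 0)² = 4/105, sgn +1
Racah Σ t=0..0: t=0:+1/96 = 1/96
⇒ 3j(3 3 2; 3 -3 0)² = 5/84, sgn +1
4πI² = N·(3j₀)²·(3jₘ)² = 5/9
I = +1·√(0.555556/4π) = 0.21026104

0.210261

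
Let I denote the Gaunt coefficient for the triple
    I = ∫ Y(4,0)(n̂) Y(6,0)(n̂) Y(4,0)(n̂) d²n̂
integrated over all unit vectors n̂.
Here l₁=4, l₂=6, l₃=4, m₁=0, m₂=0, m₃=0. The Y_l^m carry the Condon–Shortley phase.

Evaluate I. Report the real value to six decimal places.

m-sum 0 ✓  L=14 even ✓  2≤4≤10 ✓
Π(2lᵢ+1) = 9×13×9 = 1053
triangle coeff Δ(4,6,4) = 1/1261260
Σ_t [2,4]: t=2:+1/4608 t=3:−1/1296 t=4:+1/4608 = -7/20736
(3j)²=20/1287 [(4 6 4; 0 0 0)], sign=-1
(m-triple is (0,0,0) — same symbol as above.)
⇒ 4πI² = 400/1573
I = (+1)√(400/1573/(4π)) = 0.14225276

0.142253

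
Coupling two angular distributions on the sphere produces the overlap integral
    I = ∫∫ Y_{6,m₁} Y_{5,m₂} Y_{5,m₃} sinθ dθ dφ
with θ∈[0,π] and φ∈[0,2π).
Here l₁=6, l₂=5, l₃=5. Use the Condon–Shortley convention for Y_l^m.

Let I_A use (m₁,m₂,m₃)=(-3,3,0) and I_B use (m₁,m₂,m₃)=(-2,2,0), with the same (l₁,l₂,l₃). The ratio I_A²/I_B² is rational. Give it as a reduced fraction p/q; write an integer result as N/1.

75/8

Same 6,5,5: normalisation and zero-m 3j drop out of the ratio.
A: Δ: 6! 6! 4! / 17! → 1/28588560; sum: t=4:+1/138240 t=5:−1/34560 t=6:+1/103680 = -1/82944; 3j²(6 5 5; -3 3 0) = Δ·Π!·Σ² = 125/9724  (sign +1)
B: Δ: 6! 6! 4! / 17! → 1/28588560; sum: t=3:−1/103680 t=4:+1/13824 t=5:−1/17280 t=6:+1/207360 = 1/103680; 3j²(6 5 5; -2 2 0) = Δ·Π!·Σ² = 10/7293  (sign -1)
I_A²/I_B² = (125/9724)/(10/7293) = 75/8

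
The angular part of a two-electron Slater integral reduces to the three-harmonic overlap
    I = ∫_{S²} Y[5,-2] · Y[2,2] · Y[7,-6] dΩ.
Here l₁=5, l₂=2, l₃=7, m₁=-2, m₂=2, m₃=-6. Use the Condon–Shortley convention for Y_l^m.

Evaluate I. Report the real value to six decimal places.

Σmᵢ = -6 ≠ 0, so the φ-integral vanishes; I = 0

0.000000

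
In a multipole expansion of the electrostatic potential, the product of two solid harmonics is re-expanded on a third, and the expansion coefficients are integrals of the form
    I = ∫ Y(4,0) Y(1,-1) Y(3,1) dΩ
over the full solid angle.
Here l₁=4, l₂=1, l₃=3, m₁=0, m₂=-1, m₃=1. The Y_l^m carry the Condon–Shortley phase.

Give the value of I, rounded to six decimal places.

m-sum 0 ✓  L=8 even ✓  3≤3≤5 ✓
Π(2lᵢ+1) = 9×3×7 = 189
triangle coeff Δ(4,1,3) = 1/252
Σ_t [1,1]: t=1:−1/36 = -1/36
(3j)²=4/63 [(4 1 3; 0 0 0)], sign=+1
Σ_t [0,0]: t=0:+1/96 = 1/96
(3j)²=1/42 [(4 1 3; 0 -1 1)], sign=+1
⇒ 4πI² = 2/7
I = (+1)√(2/7/(4π)) = 0.15078601

0.150786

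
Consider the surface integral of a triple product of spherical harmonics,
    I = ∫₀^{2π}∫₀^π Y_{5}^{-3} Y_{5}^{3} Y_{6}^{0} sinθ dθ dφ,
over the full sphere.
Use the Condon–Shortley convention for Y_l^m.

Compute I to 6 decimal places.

m-sum 0 ✓  L=16 even ✓  0≤6≤10 ✓
Π(2lᵢ+1) = 11×11×13 = 1573
triangle coeff Δ(5,5,6) = 1/28588560
Σ_t [0,4]: t=0:+1/345600 t=1:−1/13824 t=2:+1/5184 t=3:−1/13824 t=4:+1/345600 = 7/129600
(3j)²=80/7293 [(5 5 6; 0 0 0)], sign=+1
Σ_t [2,4]: t=2:+1/2073600 t=3:−1/86400 t=4:+1/55296 = 29/4147200
(3j)²=841/145860 [(5 5 6; -3 3 0)], sign=+1
⇒ 4πI² = 3364/33813
I = (+1)√(3364/33813/(4π)) = 0.08897771

0.088978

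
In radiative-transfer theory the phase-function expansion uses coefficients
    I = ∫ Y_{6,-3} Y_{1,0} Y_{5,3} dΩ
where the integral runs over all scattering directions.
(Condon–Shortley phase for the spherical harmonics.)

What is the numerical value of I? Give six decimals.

Rules hold: Σm=0, L=12 even, 5≤5≤7.
N = 13·3·11 = 429
Δ = 2!·10!·0!/13! = 1/858
Racah Σ t=1..1: t=1:−1/14400 = -1/14400
⇒ 3j(6 1 5; 0 0 0)² = 6/143, sgn +1
Racah Σ t=1..1: t=1:−1/80640 = -1/80640
⇒ 3j(6 1 5; -3 0 3)² = 9/286, sgn -1
4πI² = N·(3j₀)²·(3jₘ)² = 81/143
I = -1·√(0.566434/4π) = -0.21230956

-0.212310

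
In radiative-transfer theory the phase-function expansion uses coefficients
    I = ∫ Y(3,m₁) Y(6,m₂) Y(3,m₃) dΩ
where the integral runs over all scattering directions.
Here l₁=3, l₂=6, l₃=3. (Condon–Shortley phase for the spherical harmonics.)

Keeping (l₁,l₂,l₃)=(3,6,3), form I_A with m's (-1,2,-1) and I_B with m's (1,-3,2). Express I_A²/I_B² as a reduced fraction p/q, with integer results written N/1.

10/9

l's match ⇒ only the (l;m) 3-j factors differ between A and B.
A: triangle coeff Δ(3,6,3) = 1/12012; Σ_t [4,4]: t=4:+1/2304 = 1/2304; (3j)²=5/143 [(3 6 3; -1 2 -1)], sign=+1
B: triangle coeff Δ(3,6,3) = 1/12012; Σ_t [2,2]: t=2:+1/5760 = 1/5760; (3j)²=9/286 [(3 6 3; 1 -3 2)], sign=-1
I_A²/I_B² = (5/143)/(9/286) = 10/9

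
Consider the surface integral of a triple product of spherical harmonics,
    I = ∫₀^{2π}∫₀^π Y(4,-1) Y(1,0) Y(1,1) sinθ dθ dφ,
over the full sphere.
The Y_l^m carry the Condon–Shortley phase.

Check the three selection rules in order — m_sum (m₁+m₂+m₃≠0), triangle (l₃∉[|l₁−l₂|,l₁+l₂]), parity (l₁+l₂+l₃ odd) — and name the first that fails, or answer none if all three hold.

triangle

azimuthal sum: -1 + 0 + 1 = 0  ✓
3 ≤ 1 ≤ 5 (triangle on l)  ✗
L = 4 + 1 + 1 = 6 (even)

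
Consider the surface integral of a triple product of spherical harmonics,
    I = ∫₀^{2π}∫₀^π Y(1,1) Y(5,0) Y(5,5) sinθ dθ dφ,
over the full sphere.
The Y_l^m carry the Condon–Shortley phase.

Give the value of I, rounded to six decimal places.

Σmᵢ = 6 ≠ 0, so the φ-integral vanishes; I = 0

0.000000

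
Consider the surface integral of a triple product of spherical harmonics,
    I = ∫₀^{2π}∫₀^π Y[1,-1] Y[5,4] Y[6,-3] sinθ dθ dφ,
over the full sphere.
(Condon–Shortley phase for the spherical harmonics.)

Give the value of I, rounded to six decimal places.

-0.070770

Checks pass: Σm=0; 12 even; l₃=6∈[4,6].
(2·1+1)(2·5+1)(2·6+1) = 429
Δ: 0! 2! 10! / 13! → 1/858
sum: t=0:+1/14400 = 1/14400
3j²(1 5 6; 0 0 0) = Δ·Π!·Σ² = 6/143  (sign +1)
sum: t=0:+1/725760 = 1/725760
3j²(1 5 6; -1 4 -3) = Δ·Π!·Σ² = 1/286  (sign -1)
combine: 4πI² = 429·6/143·1/286 = 9/143
take √, sign -1: I = -0.07076985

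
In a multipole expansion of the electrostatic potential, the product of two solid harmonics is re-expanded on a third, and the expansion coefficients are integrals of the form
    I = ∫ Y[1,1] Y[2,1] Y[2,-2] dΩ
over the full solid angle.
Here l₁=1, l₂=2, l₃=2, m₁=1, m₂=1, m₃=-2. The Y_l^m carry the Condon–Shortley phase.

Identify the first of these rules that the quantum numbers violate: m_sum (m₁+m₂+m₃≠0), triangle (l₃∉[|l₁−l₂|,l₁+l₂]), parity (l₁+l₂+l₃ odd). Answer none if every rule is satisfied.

parity

m₁+m₂+m₃ = 1 + 1 − 2 = 0  ✓
triangle: |1−2|=1 ≤ l₃=2 ≤ 1+2=3  ✓
parity: l₁+l₂+l₃ = 5 is odd  ✗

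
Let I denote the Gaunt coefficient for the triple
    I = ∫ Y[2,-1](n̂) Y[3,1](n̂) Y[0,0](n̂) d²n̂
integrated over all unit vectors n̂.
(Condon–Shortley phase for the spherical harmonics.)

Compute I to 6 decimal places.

triangle: need 1≤l₃≤5, have 0; I=0

0.000000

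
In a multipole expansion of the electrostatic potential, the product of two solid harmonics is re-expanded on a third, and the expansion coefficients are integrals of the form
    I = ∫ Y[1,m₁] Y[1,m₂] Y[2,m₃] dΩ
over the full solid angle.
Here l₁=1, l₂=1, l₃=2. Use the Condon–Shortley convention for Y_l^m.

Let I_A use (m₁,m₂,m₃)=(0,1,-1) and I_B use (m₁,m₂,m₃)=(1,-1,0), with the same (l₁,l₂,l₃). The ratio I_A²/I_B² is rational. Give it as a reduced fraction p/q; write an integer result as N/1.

3/1

Same 1,1,2: normalisation and zero-m 3j drop out of the ratio.
A: Δ: 0! 2! 2! / 5! → 1/30; sum: t=0:+1/2 = 1/2; 3j²(1 1 2; 0 1 -1) = Δ·Π!·Σ² = 1/10  (sign -1)
B: Δ: 0! 2! 2! / 5! → 1/30; sum: t=0:+1/4 = 1/4; 3j²(1 1 2; 1 -1 0) = Δ·Π!·Σ² = 1/30  (sign +1)
I_A²/I_B² = (1/10)/(1/30) = 3/1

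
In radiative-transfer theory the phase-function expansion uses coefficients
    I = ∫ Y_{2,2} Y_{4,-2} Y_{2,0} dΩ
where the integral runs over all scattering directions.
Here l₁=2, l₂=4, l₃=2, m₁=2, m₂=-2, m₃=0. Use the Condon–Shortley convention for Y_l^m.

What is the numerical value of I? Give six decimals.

0.156078

m-sum 0 ✓  L=8 even ✓  2≤2≤6 ✓
Π(2lᵢ+1) = 5×9×5 = 225
triangle coeff Δ(2,4,2) = 1/630
Σ_t [2,2]: t=2:+1/16 = 1/16
(3j)²=2/35 [(2 4 2; 0 0 0)], sign=+1
Σ_t [0,0]: t=0:+1/96 = 1/96
(3j)²=1/42 [(2 4 2; 2 -2 0)], sign=+1
⇒ 4πI² = 15/49
I = (+1)√(15/49/(4π)) = 0.15607835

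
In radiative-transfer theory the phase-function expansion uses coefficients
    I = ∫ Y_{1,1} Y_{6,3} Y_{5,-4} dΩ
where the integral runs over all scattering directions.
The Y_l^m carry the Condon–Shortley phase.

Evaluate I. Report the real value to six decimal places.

-0.070770

Checks pass: Σm=0; 12 even; l₃=5∈[5,7].
(2·1+1)(2·6+1)(2·5+1) = 429
Δ: 2! 0! 10! / 13! → 1/858
sum: t=1:−1/14400 = -1/14400
3j²(1 6 5; 0 0 0) = Δ·Π!·Σ² = 6/143  (sign +1)
sum: t=0:+1/725760 = 1/725760
3j²(1 6 5; 1 3 -4) = Δ·Π!·Σ² = 1/286  (sign -1)
combine: 4πI² = 429·6/143·1/286 = 9/143
take √, sign -1: I = -0.07076985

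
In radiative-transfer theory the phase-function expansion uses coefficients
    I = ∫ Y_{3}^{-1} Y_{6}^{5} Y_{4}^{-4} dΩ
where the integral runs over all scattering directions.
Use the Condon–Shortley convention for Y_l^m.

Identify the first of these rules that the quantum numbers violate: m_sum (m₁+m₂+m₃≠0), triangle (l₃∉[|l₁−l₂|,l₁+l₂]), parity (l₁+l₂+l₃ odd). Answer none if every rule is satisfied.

Σmᵢ = 0  ✓
l₃∈[|l₁−l₂|,l₁+l₂]=[3,9], have l₃=4  ✓
Σlᵢ = 13 ⇒ odd  ✗

parity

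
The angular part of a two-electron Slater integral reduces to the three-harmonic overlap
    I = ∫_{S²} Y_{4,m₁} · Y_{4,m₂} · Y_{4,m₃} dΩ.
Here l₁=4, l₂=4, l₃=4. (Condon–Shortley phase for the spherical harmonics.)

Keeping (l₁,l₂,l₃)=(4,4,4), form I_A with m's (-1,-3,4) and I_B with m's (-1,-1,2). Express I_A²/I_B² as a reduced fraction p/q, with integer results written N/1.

Same 4,4,4: normalisation and zero-m 3j drop out of the ratio.
A: Δ: 4! 4! 4! / 13! → 1/450450; sum: t=1:−1/3456 = -1/3456; 3j²(4 4 4; -1 -3 4) = Δ·Π!·Σ² = 35/1287  (sign -1)
B: Δ: 4! 4! 4! / 13! → 1/450450; sum: t=1:−1/576 t=2:+1/144 t=3:−1/576 = 1/288; 3j²(4 4 4; -1 -1 2) = Δ·Π!·Σ² = 20/1001  (sign +1)
I_A²/I_B² = (35/1287)/(20/1001) = 49/36

49/36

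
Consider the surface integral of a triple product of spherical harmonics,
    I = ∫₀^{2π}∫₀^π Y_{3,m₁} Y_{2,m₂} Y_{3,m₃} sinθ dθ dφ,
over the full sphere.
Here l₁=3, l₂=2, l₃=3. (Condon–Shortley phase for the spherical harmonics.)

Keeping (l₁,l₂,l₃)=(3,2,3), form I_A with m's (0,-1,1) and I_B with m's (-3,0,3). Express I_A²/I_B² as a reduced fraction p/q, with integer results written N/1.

2/25

l's match ⇒ only the (l;m) 3-j factors differ between A and B.
A: triangle coeff Δ(3,2,3) = 1/3780; Σ_t [0,1]: t=0:+1/12 t=1:−1/8 = -1/24; (3j)²=1/210 [(3 2 3; 0 -1 1)], sign=-1
B: triangle coeff Δ(3,2,3) = 1/3780; Σ_t [2,2]: t=2:+1/96 = 1/96; (3j)²=5/84 [(3 2 3; -3 0 3)], sign=+1
I_A²/I_B² = (1/210)/(5/84) = 2/25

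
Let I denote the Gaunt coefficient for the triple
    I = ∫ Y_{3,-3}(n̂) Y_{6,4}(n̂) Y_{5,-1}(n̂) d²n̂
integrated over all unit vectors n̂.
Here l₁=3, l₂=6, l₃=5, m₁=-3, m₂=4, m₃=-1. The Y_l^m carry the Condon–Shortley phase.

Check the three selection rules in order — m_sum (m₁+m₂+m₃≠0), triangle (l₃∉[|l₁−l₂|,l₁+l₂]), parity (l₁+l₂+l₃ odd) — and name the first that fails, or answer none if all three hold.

none

azimuthal sum: -3 + 4 − 1 = 0  ✓
3 ≤ 5 ≤ 9 (triangle on l)  ✓
L = 3 + 6 + 5 = 14 (even)  ✓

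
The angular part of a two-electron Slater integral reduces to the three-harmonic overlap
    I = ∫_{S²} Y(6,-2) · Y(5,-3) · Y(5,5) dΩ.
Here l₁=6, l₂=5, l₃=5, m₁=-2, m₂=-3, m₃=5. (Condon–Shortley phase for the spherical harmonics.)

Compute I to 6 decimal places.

Checks pass: Σm=0; 16 even; l₃=5∈[1,11].
(2·6+1)(2·5+1)(2·5+1) = 1573
Δ: 6! 6! 4! / 17! → 1/28588560
sum: t=1:−1/345600 t=2:+1/13824 t=3:−1/5184 t=4:+1/13824 t=5:−1/345600 = -7/129600
3j²(6 5 5; 0 0 0) = Δ·Π!·Σ² = 80/7293  (sign +1)
sum: t=2:+1/829440 = 1/829440
3j²(6 5 5; -2 -3 5) = Δ·Π!·Σ² = 35/2431  (sign +1)
combine: 4πI² = 1573·80/7293·35/2431 = 2800/11271
take √, sign +1: I = 0.14060244

0.140602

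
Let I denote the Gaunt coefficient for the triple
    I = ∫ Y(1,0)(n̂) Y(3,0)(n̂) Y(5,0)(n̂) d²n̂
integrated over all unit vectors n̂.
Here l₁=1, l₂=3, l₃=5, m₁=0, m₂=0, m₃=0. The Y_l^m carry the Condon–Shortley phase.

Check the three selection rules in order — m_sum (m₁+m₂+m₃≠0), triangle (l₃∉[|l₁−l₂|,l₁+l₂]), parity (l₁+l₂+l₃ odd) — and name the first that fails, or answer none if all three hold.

azimuthal sum: 0 + 0 + 0 = 0  ✓
2 ≤ 5 ≤ 4 (triangle on l)  ✗
L = 1 + 3 + 5 = 9 (odd)

triangle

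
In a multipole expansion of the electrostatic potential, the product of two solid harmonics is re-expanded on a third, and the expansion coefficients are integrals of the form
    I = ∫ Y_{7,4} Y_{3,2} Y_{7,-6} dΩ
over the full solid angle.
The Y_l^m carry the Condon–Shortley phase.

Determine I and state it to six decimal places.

0.000000

L=17 odd ⇒ parity kills the (l;000) factor ⇒ I = 0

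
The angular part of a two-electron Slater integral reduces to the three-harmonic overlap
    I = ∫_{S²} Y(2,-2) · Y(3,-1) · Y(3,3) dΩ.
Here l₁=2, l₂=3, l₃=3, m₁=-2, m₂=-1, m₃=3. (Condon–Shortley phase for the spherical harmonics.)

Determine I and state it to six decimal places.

Checks pass: Σm=0; 8 even; l₃=3∈[1,5].
(2·2+1)(2·3+1)(2·3+1) = 245
Δ: 2! 2! 4! / 9! → 1/3780
sum: t=0:+1/24 t=1:−1/4 t=2:+1/24 = -1/6
3j²(2 3 3; 0 0 0) = Δ·Π!·Σ² = 4/105  (sign +1)
sum: t=2:+1/96 = 1/96
3j²(2 3 3; -2 -1 3) = Δ·Π!·Σ² = 1/42  (sign +1)
combine: 4πI² = 245·4/105·1/42 = 2/9
take √, sign +1: I = 0.13298076

0.132981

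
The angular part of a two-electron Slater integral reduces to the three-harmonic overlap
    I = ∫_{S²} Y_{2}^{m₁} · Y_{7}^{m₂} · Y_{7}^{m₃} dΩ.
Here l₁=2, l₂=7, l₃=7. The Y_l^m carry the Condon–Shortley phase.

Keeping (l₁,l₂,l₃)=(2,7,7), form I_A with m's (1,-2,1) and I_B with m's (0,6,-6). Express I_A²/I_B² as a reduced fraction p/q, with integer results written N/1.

729/2704

Same 2,7,7: normalisation and zero-m 3j drop out of the ratio.
A: Δ: 2! 2! 12! / 17! → 1/185640; sum: t=0:+1/1209600 t=1:−1/1935360 = 1/3225600; 3j²(2 7 7; 1 -2 1) = Δ·Π!·Σ² = 243/61880  (sign +1)
B: Δ: 2! 2! 12! / 17! → 1/185640; sum: t=1:−1/479001600 t=2:+1/159667200 = 1/239500800; 3j²(2 7 7; 0 6 -6) = Δ·Π!·Σ² = 26/1785  (sign -1)
I_A²/I_B² = (243/61880)/(26/1785) = 729/2704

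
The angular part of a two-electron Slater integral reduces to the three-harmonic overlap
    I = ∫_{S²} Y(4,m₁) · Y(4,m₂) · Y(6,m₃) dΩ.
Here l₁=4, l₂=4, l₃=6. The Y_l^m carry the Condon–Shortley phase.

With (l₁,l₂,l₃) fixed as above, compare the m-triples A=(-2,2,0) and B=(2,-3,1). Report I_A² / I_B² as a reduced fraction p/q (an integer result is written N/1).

484/507

l's match ⇒ only the (l;m) 3-j factors differ between A and B.
A: triangle coeff Δ(4,4,6) = 1/1261260; Σ_t [0,2]: t=0:+1/1036800 t=1:−1/14400 t=2:+1/4608 = 77/518400; (3j)²=11/585 [(4 4 6; -2 2 0)], sign=+1
B: triangle coeff Δ(4,4,6) = 1/1261260; Σ_t [0,1]: t=0:+1/11520 t=1:−1/86400 = 13/172800; (3j)²=13/660 [(4 4 6; 2 -3 1)], sign=-1
I_A²/I_B² = (11/585)/(13/660) = 484/507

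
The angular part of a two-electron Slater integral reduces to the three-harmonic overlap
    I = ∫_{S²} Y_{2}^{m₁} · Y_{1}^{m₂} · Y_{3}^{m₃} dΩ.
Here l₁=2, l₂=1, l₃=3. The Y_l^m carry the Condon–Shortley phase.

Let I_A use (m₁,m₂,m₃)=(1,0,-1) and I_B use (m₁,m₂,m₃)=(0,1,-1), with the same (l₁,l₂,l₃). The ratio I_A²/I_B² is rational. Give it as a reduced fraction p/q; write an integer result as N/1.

l's match ⇒ only the (l;m) 3-j factors differ between A and B.
A: triangle coeff Δ(2,1,3) = 1/105; Σ_t [0,0]: t=0:+1/6 = 1/6; (3j)²=8/105 [(2 1 3; 1 0 -1)], sign=+1
B: triangle coeff Δ(2,1,3) = 1/105; Σ_t [0,0]: t=0:+1/8 = 1/8; (3j)²=2/35 [(2 1 3; 0 1 -1)], sign=+1
I_A²/I_B² = (8/105)/(2/35) = 4/3

4/3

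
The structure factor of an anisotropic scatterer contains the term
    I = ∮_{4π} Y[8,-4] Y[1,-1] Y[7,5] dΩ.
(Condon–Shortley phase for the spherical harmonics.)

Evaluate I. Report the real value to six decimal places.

0.074948

m-sum 0 ✓  L=16 even ✓  7≤7≤9 ✓
Π(2lᵢ+1) = 17×3×15 = 765
triangle coeff Δ(8,1,7) = 1/2040
Σ_t [1,1]: t=1:−1/25401600 = -1/25401600
(3j)²=8/255 [(8 1 7; 0 0 0)], sign=+1
Σ_t [0,0]: t=0:+1/1916006400 = 1/1916006400
(3j)²=1/340 [(8 1 7; -4 -1 5)], sign=+1
⇒ 4πI² = 6/85
I = (+1)√(6/85/(4π)) = 0.07494820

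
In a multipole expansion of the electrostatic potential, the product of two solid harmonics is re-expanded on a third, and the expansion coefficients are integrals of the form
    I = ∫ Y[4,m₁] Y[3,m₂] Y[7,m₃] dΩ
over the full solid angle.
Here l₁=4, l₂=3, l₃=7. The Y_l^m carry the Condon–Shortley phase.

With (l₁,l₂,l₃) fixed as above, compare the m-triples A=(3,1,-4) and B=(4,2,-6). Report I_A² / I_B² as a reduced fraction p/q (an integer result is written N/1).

Shared (l₁,l₂,l₃)=(4,3,7): N and (l;000)² cancel in I_A²/I_B².
A: Δ = 0!·8!·6!/15! = 1/45045; Racah Σ t=0..0: t=0:+1/241920 = 1/241920; ⇒ 3j(4 3 7; 3 1 -4)² = 2/91, sgn -1
B: Δ = 0!·8!·6!/15! = 1/45045; Racah Σ t=0..0: t=0:+1/4838400 = 1/4838400; ⇒ 3j(4 3 7; 4 2 -6)² = 1/35, sgn -1
I_A²/I_B² = (2/91)/(1/35) = 10/13

10/13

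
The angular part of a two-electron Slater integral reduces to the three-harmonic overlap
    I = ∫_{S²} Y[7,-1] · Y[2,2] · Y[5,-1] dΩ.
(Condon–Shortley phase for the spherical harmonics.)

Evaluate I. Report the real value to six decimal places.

-0.094812

m-sum 0 ✓  L=14 even ✓  5≤5≤9 ✓
Π(2lᵢ+1) = 15×5×11 = 825
triangle coeff Δ(7,2,5) = 1/15015
Σ_t [2,2]: t=2:+1/57600 = 1/57600
(3j)²=21/715 [(7 2 5; 0 0 0)], sign=-1
Σ_t [4,4]: t=4:+1/414720 = 1/414720
(3j)²=2/429 [(7 2 5; -1 2 -1)], sign=+1
⇒ 4πI² = 210/1859
I = (-1)√(210/1859/(4π)) = -0.09481237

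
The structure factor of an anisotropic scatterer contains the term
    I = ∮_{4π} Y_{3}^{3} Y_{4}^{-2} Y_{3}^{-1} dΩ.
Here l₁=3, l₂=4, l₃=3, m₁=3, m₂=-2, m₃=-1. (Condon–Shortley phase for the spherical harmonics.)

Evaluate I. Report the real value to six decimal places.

m-sum 0 ✓  L=10 even ✓  1≤3≤7 ✓
Π(2lᵢ+1) = 7×9×7 = 441
triangle coeff Δ(3,4,3) = 1/34650
Σ_t [1,3]: t=1:−1/72 t=2:+1/16 t=3:−1/72 = 5/144
(3j)²=2/77 [(3 4 3; 0 0 0)], sign=-1
Σ_t [0,0]: t=0:+1/192 = 1/192
(3j)²=3/77 [(3 4 3; 3 -2 -1)], sign=+1
⇒ 4πI² = 54/121
I = (-1)√(54/121/(4π)) = -0.18845135

-0.188451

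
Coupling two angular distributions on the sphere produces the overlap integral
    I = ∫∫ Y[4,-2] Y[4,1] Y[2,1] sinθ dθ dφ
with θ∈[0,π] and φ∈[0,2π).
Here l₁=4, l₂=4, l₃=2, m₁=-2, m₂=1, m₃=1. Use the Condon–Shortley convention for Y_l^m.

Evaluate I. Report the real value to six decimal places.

0.127700

m-sum 0 ✓  L=10 even ✓  0≤2≤8 ✓
Π(2lᵢ+1) = 9×9×5 = 405
triangle coeff Δ(4,4,2) = 1/13860
Σ_t [2,4]: t=2:+1/192 t=3:−1/36 t=4:+1/192 = -5/288
(3j)²=20/693 [(4 4 2; 0 0 0)], sign=-1
Σ_t [4,5]: t=4:+1/96 t=5:−1/240 = 1/160
(3j)²=27/1540 [(4 4 2; -2 1 1)], sign=-1
⇒ 4πI² = 1215/5929
I = (+1)√(1215/5929/(4π)) = 0.12770047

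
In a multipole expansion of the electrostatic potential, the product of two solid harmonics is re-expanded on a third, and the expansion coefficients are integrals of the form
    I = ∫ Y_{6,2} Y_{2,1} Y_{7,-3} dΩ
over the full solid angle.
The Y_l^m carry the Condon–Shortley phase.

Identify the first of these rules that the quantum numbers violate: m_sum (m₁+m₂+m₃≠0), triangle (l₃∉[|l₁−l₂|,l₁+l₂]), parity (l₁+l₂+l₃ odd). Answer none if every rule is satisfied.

azimuthal sum: 2 + 1 − 3 = 0  ✓
4 ≤ 7 ≤ 8 (triangle on l)  ✓
L = 6 + 2 + 7 = 15 (odd)  ✗

parity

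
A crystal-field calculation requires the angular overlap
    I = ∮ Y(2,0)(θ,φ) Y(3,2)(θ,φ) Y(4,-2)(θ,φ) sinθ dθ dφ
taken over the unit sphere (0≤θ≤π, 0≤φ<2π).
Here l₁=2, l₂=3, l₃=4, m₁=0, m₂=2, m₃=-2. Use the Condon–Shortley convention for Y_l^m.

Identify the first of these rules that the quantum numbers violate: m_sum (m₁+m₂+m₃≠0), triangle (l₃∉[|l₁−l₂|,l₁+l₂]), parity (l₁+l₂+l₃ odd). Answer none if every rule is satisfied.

parity

m₁+m₂+m₃ = 0 + 2 − 2 = 0  ✓
triangle: |2−3|=1 ≤ l₃=4 ≤ 2+3=5  ✓
parity: l₁+l₂+l₃ = 9 is odd  ✗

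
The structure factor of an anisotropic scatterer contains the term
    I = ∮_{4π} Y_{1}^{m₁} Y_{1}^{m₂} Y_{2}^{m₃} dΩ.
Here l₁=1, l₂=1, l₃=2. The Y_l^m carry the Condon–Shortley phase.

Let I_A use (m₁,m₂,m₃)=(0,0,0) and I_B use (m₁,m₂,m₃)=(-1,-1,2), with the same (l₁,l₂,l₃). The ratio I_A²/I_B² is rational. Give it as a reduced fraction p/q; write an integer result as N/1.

Shared (l₁,l₂,l₃)=(1,1,2): N and (l;000)² cancel in I_A²/I_B².
A: Δ = 0!·2!·2!/5! = 1/30; Racah Σ t=0..0: t=0:+1/1 = 1/1; ⇒ 3j(1 1 2; 0 0 0)² = 2/15, sgn +1
B: Δ = 0!·2!·2!/5! = 1/30; Racah Σ t=0..0: t=0:+1/4 = 1/4; ⇒ 3j(1 1 2; -1 -1 2)² = 1/5, sgn +1
I_A²/I_B² = (2/15)/(1/5) = 2/3

2/3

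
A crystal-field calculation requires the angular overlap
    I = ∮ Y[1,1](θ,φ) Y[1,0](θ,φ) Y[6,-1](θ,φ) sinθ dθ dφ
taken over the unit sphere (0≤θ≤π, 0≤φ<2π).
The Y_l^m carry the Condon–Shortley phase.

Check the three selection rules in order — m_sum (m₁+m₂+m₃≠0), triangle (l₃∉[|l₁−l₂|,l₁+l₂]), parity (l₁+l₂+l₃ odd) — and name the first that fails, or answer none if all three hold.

azimuthal sum: 1 + 0 − 1 = 0  ✓
0 ≤ 6 ≤ 2 (triangle on l)  ✗
L = 1 + 1 + 6 = 8 (even)

triangle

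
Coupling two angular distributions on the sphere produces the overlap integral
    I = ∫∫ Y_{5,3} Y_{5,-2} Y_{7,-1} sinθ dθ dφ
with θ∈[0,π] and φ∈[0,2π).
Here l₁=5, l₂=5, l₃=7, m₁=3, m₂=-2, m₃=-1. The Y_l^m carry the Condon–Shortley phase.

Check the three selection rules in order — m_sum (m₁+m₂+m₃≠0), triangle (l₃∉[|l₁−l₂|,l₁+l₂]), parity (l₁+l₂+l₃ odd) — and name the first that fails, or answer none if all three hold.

azimuthal sum: 3 − 2 − 1 = 0  ✓
0 ≤ 7 ≤ 10 (triangle on l)  ✓
L = 5 + 5 + 7 = 17 (odd)  ✗

parity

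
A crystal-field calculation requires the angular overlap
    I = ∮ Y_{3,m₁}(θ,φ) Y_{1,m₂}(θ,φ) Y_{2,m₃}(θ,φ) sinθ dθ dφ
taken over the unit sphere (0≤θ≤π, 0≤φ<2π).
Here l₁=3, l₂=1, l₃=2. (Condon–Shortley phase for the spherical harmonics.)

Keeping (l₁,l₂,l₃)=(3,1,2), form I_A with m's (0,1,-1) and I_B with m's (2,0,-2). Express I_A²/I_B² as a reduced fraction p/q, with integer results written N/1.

Shared (l₁,l₂,l₃)=(3,1,2): N and (l;000)² cancel in I_A²/I_B².
A: Δ = 2!·4!·0!/7! = 1/105; Racah Σ t=2..2: t=2:+1/12 = 1/12; ⇒ 3j(3 1 2; 0 1 -1)² = 1/35, sgn -1
B: Δ = 2!·4!·0!/7! = 1/105; Racah Σ t=1..1: t=1:−1/24 = -1/24; ⇒ 3j(3 1 2; 2 0 -2)² = 1/21, sgn -1
I_A²/I_B² = (1/35)/(1/21) = 3/5

3/5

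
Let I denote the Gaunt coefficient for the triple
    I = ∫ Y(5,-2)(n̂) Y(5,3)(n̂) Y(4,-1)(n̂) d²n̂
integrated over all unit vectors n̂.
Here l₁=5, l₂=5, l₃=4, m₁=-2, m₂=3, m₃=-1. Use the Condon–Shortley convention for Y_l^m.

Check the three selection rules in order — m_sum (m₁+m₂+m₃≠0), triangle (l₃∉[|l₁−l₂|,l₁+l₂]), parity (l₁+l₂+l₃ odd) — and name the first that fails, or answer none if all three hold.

none

Σmᵢ = 0  ✓
l₃∈[|l₁−l₂|,l₁+l₂]=[0,10], have l₃=4  ✓
Σlᵢ = 14 ⇒ even  ✓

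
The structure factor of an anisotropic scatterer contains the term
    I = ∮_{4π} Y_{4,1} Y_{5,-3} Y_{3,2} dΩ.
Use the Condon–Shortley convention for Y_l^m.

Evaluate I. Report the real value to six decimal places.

m-sum 0 ✓  L=12 even ✓  1≤3≤9 ✓
Π(2lᵢ+1) = 9×11×7 = 693
triangle coeff Δ(4,5,3) = 1/180180
Σ_t [2,4]: t=2:+1/576 t=3:−1/144 t=4:+1/576 = -1/288
(3j)²=20/1001 [(4 5 3; 0 0 0)], sign=+1
Σ_t [1,2]: t=1:−1/1440 t=2:+1/1152 = 1/5760
(3j)²=1/858 [(4 5 3; 1 -3 2)], sign=-1
⇒ 4πI² = 30/1859
I = (-1)√(30/1859/(4π)) = -0.03583571

-0.035836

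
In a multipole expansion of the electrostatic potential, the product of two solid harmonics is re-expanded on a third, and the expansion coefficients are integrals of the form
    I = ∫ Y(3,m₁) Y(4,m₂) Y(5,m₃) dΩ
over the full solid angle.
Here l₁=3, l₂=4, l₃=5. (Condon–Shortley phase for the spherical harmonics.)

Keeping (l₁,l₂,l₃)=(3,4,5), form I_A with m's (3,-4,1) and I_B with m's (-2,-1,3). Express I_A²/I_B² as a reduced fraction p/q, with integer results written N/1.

2/1

Shared (l₁,l₂,l₃)=(3,4,5): N and (l;000)² cancel in I_A²/I_B².
A: Δ = 2!·4!·6!/13! = 1/180180; Racah Σ t=0..0: t=0:+1/34560 = 1/34560; ⇒ 3j(3 4 5; 3 -4 1)² = 1/429, sgn +1
B: Δ = 2!·4!·6!/13! = 1/180180; Racah Σ t=1..2: t=1:−1/1152 t=2:+1/1440 = -1/5760; ⇒ 3j(3 4 5; -2 -1 3)² = 1/858, sgn -1
I_A²/I_B² = (1/429)/(1/858) = 2/1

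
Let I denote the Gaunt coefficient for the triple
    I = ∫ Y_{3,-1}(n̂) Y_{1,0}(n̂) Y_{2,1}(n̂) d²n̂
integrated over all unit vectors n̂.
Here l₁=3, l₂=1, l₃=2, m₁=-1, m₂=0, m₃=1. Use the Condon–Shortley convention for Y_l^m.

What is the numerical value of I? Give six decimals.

Rules hold: Σm=0, L=6 even, 2≤2≤4.
N = 7·3·5 = 105
Δ = 2!·4!·0!/7! = 1/105
Racah Σ t=1..1: t=1:−1/4 = -1/4
⇒ 3j(3 1 2; 0 0 0)² = 3/35, sgn -1
Racah Σ t=1..1: t=1:−1/6 = -1/6
⇒ 3j(3 1 2; -1 0 1)² = 8/105, sgn +1
4πI² = N·(3j₀)²·(3jₘ)² = 24/35
I = -1·√(0.685714/4π) = -0.23359668

-0.233597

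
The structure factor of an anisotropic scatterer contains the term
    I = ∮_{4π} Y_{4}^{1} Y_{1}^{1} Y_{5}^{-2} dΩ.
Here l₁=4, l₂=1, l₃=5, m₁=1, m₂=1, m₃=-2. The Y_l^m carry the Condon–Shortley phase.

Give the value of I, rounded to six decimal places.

m-sum 0 ✓  L=10 even ✓  3≤5≤5 ✓
Π(2lᵢ+1) = 9×3×11 = 297
triangle coeff Δ(4,1,5) = 1/495
Σ_t [0,0]: t=0:+1/576 = 1/576
(3j)²=5/99 [(4 1 5; 0 0 0)], sign=-1
Σ_t [0,0]: t=0:+1/1440 = 1/1440
(3j)²=7/165 [(4 1 5; 1 1 -2)], sign=-1
⇒ 4πI² = 7/11
I = (+1)√(7/11/(4π)) = 0.22503380

0.225034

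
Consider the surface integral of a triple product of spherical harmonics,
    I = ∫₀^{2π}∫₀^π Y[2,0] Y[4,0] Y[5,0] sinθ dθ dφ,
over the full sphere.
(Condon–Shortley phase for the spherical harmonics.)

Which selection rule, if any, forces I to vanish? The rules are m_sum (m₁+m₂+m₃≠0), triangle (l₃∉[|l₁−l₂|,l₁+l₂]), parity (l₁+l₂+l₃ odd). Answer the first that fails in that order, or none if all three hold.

parity

m₁+m₂+m₃ = 0 + 0 + 0 = 0  ✓
triangle: |2−4|=2 ≤ l₃=5 ≤ 2+4=6  ✓
parity: l₁+l₂+l₃ = 11 is odd  ✗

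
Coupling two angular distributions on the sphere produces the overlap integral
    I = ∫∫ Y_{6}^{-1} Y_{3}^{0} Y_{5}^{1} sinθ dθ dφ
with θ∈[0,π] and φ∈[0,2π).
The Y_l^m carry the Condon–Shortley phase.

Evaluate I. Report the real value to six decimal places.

Checks pass: Σm=0; 14 even; l₃=5∈[3,9].
(2·6+1)(2·3+1)(2·5+1) = 1001
Δ: 4! 8! 2! / 15! → 1/675675
sum: t=1:−1/8640 t=2:+1/2304 t=3:−1/8640 = 7/34560
3j²(6 3 5; 0 0 0) = Δ·Π!·Σ² = 7/429  (sign -1)
sum: t=1:−1/17280 t=2:+1/2880 t=3:−1/6912 = 1/6912
3j²(6 3 5; -1 0 1) = Δ·Π!·Σ² = 5/429  (sign +1)
combine: 4πI² = 1001·7/429·5/429 = 245/1287
take √, sign -1: I = -0.12308038

-0.123080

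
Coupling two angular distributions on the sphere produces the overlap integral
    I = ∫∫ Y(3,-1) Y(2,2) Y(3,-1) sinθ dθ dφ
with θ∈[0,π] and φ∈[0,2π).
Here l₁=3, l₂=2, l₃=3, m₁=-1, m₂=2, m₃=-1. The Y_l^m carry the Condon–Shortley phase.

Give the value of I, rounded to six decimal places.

0.206013

Checks pass: Σm=0; 8 even; l₃=3∈[1,5].
(2·3+1)(2·2+1)(2·3+1) = 245
Δ: 2! 4! 2! / 9! → 1/3780
sum: t=0:+1/24 t=1:−1/4 t=2:+1/24 = -1/6
3j²(3 2 3; 0 0 0) = Δ·Π!·Σ² = 4/105  (sign +1)
sum: t=2:+1/16 = 1/16
3j²(3 2 3; -1 2 -1) = Δ·Π!·Σ² = 2/35  (sign +1)
combine: 4πI² = 245·4/105·2/35 = 8/15
take √, sign +1: I = 0.20601291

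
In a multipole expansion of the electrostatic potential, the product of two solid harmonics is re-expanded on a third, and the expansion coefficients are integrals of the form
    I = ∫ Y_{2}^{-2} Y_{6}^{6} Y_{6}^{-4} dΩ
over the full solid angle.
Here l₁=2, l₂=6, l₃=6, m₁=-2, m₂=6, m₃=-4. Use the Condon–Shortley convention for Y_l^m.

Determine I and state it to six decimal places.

-0.076075

Rules hold: Σm=0, L=14 even, 4≤6≤8.
N = 5·13·13 = 845
Δ = 2!·2!·10!/15! = 1/90090
Racah Σ t=0..2: t=0:+1/69120 t=1:−1/14400 t=2:+1/69120 = -7/172800
⇒ 3j(2 6 6; 0 0 0)² = 14/715, sgn -1
Racah Σ t=2..2: t=2:+1/14515200 = 1/14515200
⇒ 3j(2 6 6; -2 6 -4)² = 2/455, sgn +1
4πI² = N·(3j₀)²·(3jₘ)² = 4/55
I = -1·√(0.0727273/4π) = -0.07607531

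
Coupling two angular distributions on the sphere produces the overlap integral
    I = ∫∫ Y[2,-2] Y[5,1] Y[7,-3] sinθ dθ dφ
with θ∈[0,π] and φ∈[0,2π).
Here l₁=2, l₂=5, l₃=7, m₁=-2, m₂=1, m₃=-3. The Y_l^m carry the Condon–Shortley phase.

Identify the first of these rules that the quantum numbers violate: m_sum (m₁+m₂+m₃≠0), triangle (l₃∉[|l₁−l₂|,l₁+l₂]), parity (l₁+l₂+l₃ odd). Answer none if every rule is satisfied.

azimuthal sum: -2 + 1 − 3 = -4  ✗
3 ≤ 7 ≤ 7 (triangle on l)
L = 2 + 5 + 7 = 14 (even)

m_sum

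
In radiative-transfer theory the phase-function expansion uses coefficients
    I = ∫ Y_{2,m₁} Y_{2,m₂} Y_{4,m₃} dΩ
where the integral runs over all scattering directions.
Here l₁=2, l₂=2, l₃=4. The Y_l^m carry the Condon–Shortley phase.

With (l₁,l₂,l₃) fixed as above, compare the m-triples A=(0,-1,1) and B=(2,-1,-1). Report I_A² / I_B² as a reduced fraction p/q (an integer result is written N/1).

Shared (l₁,l₂,l₃)=(2,2,4): N and (l;000)² cancel in I_A²/I_B².
A: Δ = 0!·4!·4!/9! = 1/630; Racah Σ t=0..0: t=0:+1/24 = 1/24; ⇒ 3j(2 2 4; 0 -1 1)² = 1/21, sgn -1
B: Δ = 0!·4!·4!/9! = 1/630; Racah Σ t=0..0: t=0:+1/144 = 1/144; ⇒ 3j(2 2 4; 2 -1 -1)² = 1/126, sgn -1
I_A²/I_B² = (1/21)/(1/126) = 6/1

6/1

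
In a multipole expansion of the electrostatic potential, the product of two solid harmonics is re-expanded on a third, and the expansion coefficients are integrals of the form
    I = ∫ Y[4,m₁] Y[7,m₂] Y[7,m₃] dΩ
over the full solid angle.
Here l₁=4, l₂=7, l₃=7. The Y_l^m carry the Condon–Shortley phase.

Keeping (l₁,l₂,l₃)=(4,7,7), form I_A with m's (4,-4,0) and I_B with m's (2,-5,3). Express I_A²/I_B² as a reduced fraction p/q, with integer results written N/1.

3675/1682

Same 4,7,7: normalisation and zero-m 3j drop out of the ratio.
A: Δ: 4! 4! 10! / 19! → 1/58198140; sum: t=0:+1/17418240 = 1/17418240; 3j²(4 7 7; 4 -4 0) = Δ·Π!·Σ² = 175/12597  (sign -1)
B: Δ: 4! 4! 10! / 19! → 1/58198140; sum: t=0:+1/7741440 t=1:−1/13063680 t=2:+1/348364800 = 29/522547200; 3j²(4 7 7; 2 -5 3) = Δ·Π!·Σ² = 1682/264537  (sign +1)
I_A²/I_B² = (175/12597)/(1682/264537) = 3675/1682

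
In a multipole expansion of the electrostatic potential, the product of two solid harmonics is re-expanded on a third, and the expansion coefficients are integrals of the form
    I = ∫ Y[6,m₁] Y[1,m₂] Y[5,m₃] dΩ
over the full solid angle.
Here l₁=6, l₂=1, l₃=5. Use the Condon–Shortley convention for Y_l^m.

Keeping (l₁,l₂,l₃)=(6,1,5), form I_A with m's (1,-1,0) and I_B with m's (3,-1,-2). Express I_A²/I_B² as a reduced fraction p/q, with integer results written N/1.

7/12

l's match ⇒ only the (l;m) 3-j factors differ between A and B.
A: triangle coeff Δ(6,1,5) = 1/858; Σ_t [0,0]: t=0:+1/28800 = 1/28800; (3j)²=7/286 [(6 1 5; 1 -1 0)], sign=-1
B: triangle coeff Δ(6,1,5) = 1/858; Σ_t [0,0]: t=0:+1/60480 = 1/60480; (3j)²=6/143 [(6 1 5; 3 -1 -2)], sign=-1
I_A²/I_B² = (7/286)/(6/143) = 7/12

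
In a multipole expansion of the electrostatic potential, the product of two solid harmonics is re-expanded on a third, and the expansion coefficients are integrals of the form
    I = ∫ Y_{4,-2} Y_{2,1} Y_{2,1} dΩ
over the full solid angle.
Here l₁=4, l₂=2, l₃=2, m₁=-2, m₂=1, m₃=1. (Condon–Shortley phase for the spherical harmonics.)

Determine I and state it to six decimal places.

Checks pass: Σm=0; 8 even; l₃=2∈[2,6].
(2·4+1)(2·2+1)(2·2+1) = 225
Δ: 4! 4! 0! / 9! → 1/630
sum: t=2:+1/16 = 1/16
3j²(4 2 2; 0 0 0) = Δ·Π!·Σ² = 2/35  (sign +1)
sum: t=3:−1/36 = -1/36
3j²(4 2 2; -2 1 1) = Δ·Π!·Σ² = 4/63  (sign +1)
combine: 4πI² = 225·2/35·4/63 = 40/49
take √, sign +1: I = 0.25487487

0.254875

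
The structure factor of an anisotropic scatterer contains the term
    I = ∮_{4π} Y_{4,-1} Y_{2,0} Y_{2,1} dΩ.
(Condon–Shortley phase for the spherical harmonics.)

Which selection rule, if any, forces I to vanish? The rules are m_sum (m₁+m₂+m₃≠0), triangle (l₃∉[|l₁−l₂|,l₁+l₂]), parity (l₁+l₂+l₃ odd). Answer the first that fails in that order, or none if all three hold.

azimuthal sum: -1 + 0 + 1 = 0  ✓
2 ≤ 2 ≤ 6 (triangle on l)  ✓
L = 4 + 2 + 2 = 8 (even)  ✓

none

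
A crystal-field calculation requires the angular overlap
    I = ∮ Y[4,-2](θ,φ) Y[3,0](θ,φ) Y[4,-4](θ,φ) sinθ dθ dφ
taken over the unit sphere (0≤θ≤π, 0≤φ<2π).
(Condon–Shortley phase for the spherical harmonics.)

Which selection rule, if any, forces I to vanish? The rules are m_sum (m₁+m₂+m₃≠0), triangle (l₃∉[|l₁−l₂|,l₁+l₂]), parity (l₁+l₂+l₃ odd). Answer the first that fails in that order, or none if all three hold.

Σmᵢ = -6  ✗
l₃∈[|l₁−l₂|,l₁+l₂]=[1,7], have l₃=4
Σlᵢ = 11 ⇒ odd

m_sum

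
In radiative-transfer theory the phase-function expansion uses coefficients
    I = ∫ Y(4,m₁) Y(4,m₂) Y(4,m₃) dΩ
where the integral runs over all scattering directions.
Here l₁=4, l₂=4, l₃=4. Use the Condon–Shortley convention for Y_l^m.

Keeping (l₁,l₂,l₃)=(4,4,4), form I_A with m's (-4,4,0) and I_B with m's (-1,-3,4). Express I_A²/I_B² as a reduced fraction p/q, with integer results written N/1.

l's match ⇒ only the (l;m) 3-j factors differ between A and B.
A: triangle coeff Δ(4,4,4) = 1/450450; Σ_t [4,4]: t=4:+1/13824 = 1/13824; (3j)²=14/1287 [(4 4 4; -4 4 0)], sign=+1
B: triangle coeff Δ(4,4,4) = 1/450450; Σ_t [1,1]: t=1:−1/3456 = -1/3456; (3j)²=35/1287 [(4 4 4; -1 -3 4)], sign=-1
I_A²/I_B² = (14/1287)/(35/1287) = 2/5

2/5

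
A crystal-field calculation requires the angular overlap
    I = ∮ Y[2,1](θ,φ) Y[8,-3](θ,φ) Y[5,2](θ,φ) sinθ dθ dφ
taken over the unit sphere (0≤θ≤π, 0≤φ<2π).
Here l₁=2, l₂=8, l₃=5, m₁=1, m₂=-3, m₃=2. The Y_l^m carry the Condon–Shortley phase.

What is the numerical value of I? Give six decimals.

0.000000

triangle: need 6≤l₃≤10, have 5; I=0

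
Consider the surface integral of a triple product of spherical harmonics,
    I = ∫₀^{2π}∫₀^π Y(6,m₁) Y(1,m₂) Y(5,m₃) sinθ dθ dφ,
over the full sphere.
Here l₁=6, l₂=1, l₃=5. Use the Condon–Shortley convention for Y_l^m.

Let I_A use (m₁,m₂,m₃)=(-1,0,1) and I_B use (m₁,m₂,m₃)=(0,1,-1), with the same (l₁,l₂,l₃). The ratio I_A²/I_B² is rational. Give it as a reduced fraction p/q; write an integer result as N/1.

l's match ⇒ only the (l;m) 3-j factors differ between A and B.
A: triangle coeff Δ(6,1,5) = 1/858; Σ_t [1,1]: t=1:−1/17280 = -1/17280; (3j)²=35/858 [(6 1 5; -1 0 1)], sign=-1
B: triangle coeff Δ(6,1,5) = 1/858; Σ_t [2,2]: t=2:+1/34560 = 1/34560; (3j)²=5/286 [(6 1 5; 0 1 -1)], sign=+1
I_A²/I_B² = (35/858)/(5/286) = 7/3

7/3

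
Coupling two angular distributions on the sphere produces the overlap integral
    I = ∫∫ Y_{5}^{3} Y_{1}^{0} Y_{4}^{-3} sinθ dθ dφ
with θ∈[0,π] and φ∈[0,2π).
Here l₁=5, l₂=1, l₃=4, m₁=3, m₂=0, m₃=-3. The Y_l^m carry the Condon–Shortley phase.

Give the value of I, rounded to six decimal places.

Checks pass: Σm=0; 10 even; l₃=4∈[4,6].
(2·5+1)(2·1+1)(2·4+1) = 297
Δ: 2! 8! 0! / 11! → 1/495
sum: t=1:−1/576 = -1/576
3j²(5 1 4; 0 0 0) = Δ·Π!·Σ² = 5/99  (sign -1)
sum: t=1:−1/5040 = -1/5040
3j²(5 1 4; 3 0 -3) = Δ·Π!·Σ² = 16/495  (sign +1)
combine: 4πI² = 297·5/99·16/495 = 16/33
take √, sign -1: I = -0.19642560

-0.196426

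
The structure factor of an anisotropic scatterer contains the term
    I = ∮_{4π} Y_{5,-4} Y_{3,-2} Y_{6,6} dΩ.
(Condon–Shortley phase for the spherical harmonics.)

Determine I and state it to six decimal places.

0.207001

Rules hold: Σm=0, L=14 even, 2≤6≤8.
N = 11·7·13 = 1001
Δ = 2!·8!·4!/15! = 1/675675
Racah Σ t=0..2: t=0:+1/8640 t=1:−1/2304 t=2:+1/8640 = -7/34560
⇒ 3j(5 3 6; 0 0 0)² = 7/429, sgn -1
Racah Σ t=1..1: t=1:−1/967680 = -1/967680
⇒ 3j(5 3 6; -4 -2 6)² = 3/91, sgn -1
4πI² = N·(3j₀)²·(3jₘ)² = 7/13
I = +1·√(0.538462/4π) = 0.20700098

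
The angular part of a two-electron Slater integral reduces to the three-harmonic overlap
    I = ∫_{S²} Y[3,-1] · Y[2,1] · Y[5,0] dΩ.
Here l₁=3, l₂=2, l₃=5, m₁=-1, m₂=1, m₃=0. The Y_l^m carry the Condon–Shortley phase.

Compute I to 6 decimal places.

Checks pass: Σm=0; 10 even; l₃=5∈[1,5].
(2·3+1)(2·2+1)(2·5+1) = 385
Δ: 0! 6! 4! / 11! → 1/2310
sum: t=0:+1/144 = 1/144
3j²(3 2 5; 0 0 0) = Δ·Π!·Σ² = 10/231  (sign -1)
sum: t=0:+1/288 = 1/288
3j²(3 2 5; -1 1 0) = Δ·Π!·Σ² = 5/231  (sign -1)
combine: 4πI² = 385·10/231·5/231 = 250/693
take √, sign +1: I = 0.16943318

0.169433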